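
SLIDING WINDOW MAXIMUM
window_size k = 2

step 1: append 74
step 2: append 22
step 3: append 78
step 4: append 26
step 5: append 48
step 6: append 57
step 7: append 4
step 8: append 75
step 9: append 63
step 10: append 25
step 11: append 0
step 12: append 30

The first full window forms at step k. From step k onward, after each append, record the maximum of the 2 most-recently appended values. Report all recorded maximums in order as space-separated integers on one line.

Answer: 74 78 78 48 57 57 75 75 63 25 30

Derivation:
step 1: append 74 -> window=[74] (not full yet)
step 2: append 22 -> window=[74, 22] -> max=74
step 3: append 78 -> window=[22, 78] -> max=78
step 4: append 26 -> window=[78, 26] -> max=78
step 5: append 48 -> window=[26, 48] -> max=48
step 6: append 57 -> window=[48, 57] -> max=57
step 7: append 4 -> window=[57, 4] -> max=57
step 8: append 75 -> window=[4, 75] -> max=75
step 9: append 63 -> window=[75, 63] -> max=75
step 10: append 25 -> window=[63, 25] -> max=63
step 11: append 0 -> window=[25, 0] -> max=25
step 12: append 30 -> window=[0, 30] -> max=30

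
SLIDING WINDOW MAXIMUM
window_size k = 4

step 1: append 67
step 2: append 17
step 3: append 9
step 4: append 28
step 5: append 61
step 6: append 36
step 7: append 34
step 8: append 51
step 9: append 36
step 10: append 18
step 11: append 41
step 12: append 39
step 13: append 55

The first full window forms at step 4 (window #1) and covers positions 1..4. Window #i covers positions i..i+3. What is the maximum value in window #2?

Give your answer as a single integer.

step 1: append 67 -> window=[67] (not full yet)
step 2: append 17 -> window=[67, 17] (not full yet)
step 3: append 9 -> window=[67, 17, 9] (not full yet)
step 4: append 28 -> window=[67, 17, 9, 28] -> max=67
step 5: append 61 -> window=[17, 9, 28, 61] -> max=61
Window #2 max = 61

Answer: 61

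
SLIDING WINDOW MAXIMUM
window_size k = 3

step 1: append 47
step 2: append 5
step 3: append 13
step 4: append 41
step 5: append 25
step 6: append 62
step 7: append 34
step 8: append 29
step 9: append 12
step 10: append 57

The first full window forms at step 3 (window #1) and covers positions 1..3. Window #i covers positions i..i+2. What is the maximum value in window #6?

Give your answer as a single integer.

step 1: append 47 -> window=[47] (not full yet)
step 2: append 5 -> window=[47, 5] (not full yet)
step 3: append 13 -> window=[47, 5, 13] -> max=47
step 4: append 41 -> window=[5, 13, 41] -> max=41
step 5: append 25 -> window=[13, 41, 25] -> max=41
step 6: append 62 -> window=[41, 25, 62] -> max=62
step 7: append 34 -> window=[25, 62, 34] -> max=62
step 8: append 29 -> window=[62, 34, 29] -> max=62
Window #6 max = 62

Answer: 62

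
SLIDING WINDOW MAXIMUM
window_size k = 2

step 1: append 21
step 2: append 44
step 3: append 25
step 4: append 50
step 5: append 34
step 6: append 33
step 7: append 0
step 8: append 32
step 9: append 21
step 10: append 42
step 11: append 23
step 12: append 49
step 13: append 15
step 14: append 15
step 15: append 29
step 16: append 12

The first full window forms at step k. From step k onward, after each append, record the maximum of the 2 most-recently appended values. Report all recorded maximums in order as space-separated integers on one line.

Answer: 44 44 50 50 34 33 32 32 42 42 49 49 15 29 29

Derivation:
step 1: append 21 -> window=[21] (not full yet)
step 2: append 44 -> window=[21, 44] -> max=44
step 3: append 25 -> window=[44, 25] -> max=44
step 4: append 50 -> window=[25, 50] -> max=50
step 5: append 34 -> window=[50, 34] -> max=50
step 6: append 33 -> window=[34, 33] -> max=34
step 7: append 0 -> window=[33, 0] -> max=33
step 8: append 32 -> window=[0, 32] -> max=32
step 9: append 21 -> window=[32, 21] -> max=32
step 10: append 42 -> window=[21, 42] -> max=42
step 11: append 23 -> window=[42, 23] -> max=42
step 12: append 49 -> window=[23, 49] -> max=49
step 13: append 15 -> window=[49, 15] -> max=49
step 14: append 15 -> window=[15, 15] -> max=15
step 15: append 29 -> window=[15, 29] -> max=29
step 16: append 12 -> window=[29, 12] -> max=29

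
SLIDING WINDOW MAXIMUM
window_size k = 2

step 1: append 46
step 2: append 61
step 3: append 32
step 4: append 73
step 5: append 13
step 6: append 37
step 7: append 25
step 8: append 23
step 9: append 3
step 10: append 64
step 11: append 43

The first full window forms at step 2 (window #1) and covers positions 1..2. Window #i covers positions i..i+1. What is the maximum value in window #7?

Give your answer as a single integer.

Answer: 25

Derivation:
step 1: append 46 -> window=[46] (not full yet)
step 2: append 61 -> window=[46, 61] -> max=61
step 3: append 32 -> window=[61, 32] -> max=61
step 4: append 73 -> window=[32, 73] -> max=73
step 5: append 13 -> window=[73, 13] -> max=73
step 6: append 37 -> window=[13, 37] -> max=37
step 7: append 25 -> window=[37, 25] -> max=37
step 8: append 23 -> window=[25, 23] -> max=25
Window #7 max = 25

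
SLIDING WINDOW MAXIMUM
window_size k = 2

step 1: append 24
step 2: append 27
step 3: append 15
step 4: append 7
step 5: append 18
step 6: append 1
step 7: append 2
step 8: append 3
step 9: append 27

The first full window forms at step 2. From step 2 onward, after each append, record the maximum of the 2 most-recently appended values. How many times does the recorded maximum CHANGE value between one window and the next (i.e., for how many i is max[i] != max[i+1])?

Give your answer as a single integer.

Answer: 5

Derivation:
step 1: append 24 -> window=[24] (not full yet)
step 2: append 27 -> window=[24, 27] -> max=27
step 3: append 15 -> window=[27, 15] -> max=27
step 4: append 7 -> window=[15, 7] -> max=15
step 5: append 18 -> window=[7, 18] -> max=18
step 6: append 1 -> window=[18, 1] -> max=18
step 7: append 2 -> window=[1, 2] -> max=2
step 8: append 3 -> window=[2, 3] -> max=3
step 9: append 27 -> window=[3, 27] -> max=27
Recorded maximums: 27 27 15 18 18 2 3 27
Changes between consecutive maximums: 5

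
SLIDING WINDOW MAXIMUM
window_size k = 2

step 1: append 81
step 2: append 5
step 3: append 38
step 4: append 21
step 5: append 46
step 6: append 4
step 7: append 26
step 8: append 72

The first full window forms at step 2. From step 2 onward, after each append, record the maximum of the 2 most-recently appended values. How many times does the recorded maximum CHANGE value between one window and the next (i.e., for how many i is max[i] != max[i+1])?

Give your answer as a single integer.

step 1: append 81 -> window=[81] (not full yet)
step 2: append 5 -> window=[81, 5] -> max=81
step 3: append 38 -> window=[5, 38] -> max=38
step 4: append 21 -> window=[38, 21] -> max=38
step 5: append 46 -> window=[21, 46] -> max=46
step 6: append 4 -> window=[46, 4] -> max=46
step 7: append 26 -> window=[4, 26] -> max=26
step 8: append 72 -> window=[26, 72] -> max=72
Recorded maximums: 81 38 38 46 46 26 72
Changes between consecutive maximums: 4

Answer: 4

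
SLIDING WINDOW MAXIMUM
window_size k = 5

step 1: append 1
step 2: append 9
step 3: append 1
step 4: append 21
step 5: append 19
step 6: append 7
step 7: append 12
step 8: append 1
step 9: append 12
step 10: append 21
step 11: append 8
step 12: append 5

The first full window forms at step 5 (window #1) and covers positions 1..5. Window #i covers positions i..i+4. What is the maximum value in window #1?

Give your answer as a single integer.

Answer: 21

Derivation:
step 1: append 1 -> window=[1] (not full yet)
step 2: append 9 -> window=[1, 9] (not full yet)
step 3: append 1 -> window=[1, 9, 1] (not full yet)
step 4: append 21 -> window=[1, 9, 1, 21] (not full yet)
step 5: append 19 -> window=[1, 9, 1, 21, 19] -> max=21
Window #1 max = 21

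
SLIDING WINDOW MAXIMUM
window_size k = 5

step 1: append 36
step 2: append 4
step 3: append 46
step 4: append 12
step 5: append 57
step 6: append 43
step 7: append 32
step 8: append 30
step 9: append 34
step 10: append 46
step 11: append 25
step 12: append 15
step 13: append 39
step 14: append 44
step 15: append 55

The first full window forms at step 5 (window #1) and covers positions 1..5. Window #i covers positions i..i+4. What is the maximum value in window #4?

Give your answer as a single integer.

Answer: 57

Derivation:
step 1: append 36 -> window=[36] (not full yet)
step 2: append 4 -> window=[36, 4] (not full yet)
step 3: append 46 -> window=[36, 4, 46] (not full yet)
step 4: append 12 -> window=[36, 4, 46, 12] (not full yet)
step 5: append 57 -> window=[36, 4, 46, 12, 57] -> max=57
step 6: append 43 -> window=[4, 46, 12, 57, 43] -> max=57
step 7: append 32 -> window=[46, 12, 57, 43, 32] -> max=57
step 8: append 30 -> window=[12, 57, 43, 32, 30] -> max=57
Window #4 max = 57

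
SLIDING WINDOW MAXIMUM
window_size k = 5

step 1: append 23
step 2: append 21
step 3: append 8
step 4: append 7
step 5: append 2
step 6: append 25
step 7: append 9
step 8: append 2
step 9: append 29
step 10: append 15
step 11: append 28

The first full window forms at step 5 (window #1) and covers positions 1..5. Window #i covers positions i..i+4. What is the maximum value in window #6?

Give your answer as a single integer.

Answer: 29

Derivation:
step 1: append 23 -> window=[23] (not full yet)
step 2: append 21 -> window=[23, 21] (not full yet)
step 3: append 8 -> window=[23, 21, 8] (not full yet)
step 4: append 7 -> window=[23, 21, 8, 7] (not full yet)
step 5: append 2 -> window=[23, 21, 8, 7, 2] -> max=23
step 6: append 25 -> window=[21, 8, 7, 2, 25] -> max=25
step 7: append 9 -> window=[8, 7, 2, 25, 9] -> max=25
step 8: append 2 -> window=[7, 2, 25, 9, 2] -> max=25
step 9: append 29 -> window=[2, 25, 9, 2, 29] -> max=29
step 10: append 15 -> window=[25, 9, 2, 29, 15] -> max=29
Window #6 max = 29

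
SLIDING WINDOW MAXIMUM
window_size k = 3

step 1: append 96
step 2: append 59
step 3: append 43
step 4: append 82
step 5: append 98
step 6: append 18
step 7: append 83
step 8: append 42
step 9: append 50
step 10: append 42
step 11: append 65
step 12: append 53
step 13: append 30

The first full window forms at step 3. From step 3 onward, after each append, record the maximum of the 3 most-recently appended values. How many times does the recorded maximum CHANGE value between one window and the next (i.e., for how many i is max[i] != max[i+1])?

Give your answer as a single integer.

step 1: append 96 -> window=[96] (not full yet)
step 2: append 59 -> window=[96, 59] (not full yet)
step 3: append 43 -> window=[96, 59, 43] -> max=96
step 4: append 82 -> window=[59, 43, 82] -> max=82
step 5: append 98 -> window=[43, 82, 98] -> max=98
step 6: append 18 -> window=[82, 98, 18] -> max=98
step 7: append 83 -> window=[98, 18, 83] -> max=98
step 8: append 42 -> window=[18, 83, 42] -> max=83
step 9: append 50 -> window=[83, 42, 50] -> max=83
step 10: append 42 -> window=[42, 50, 42] -> max=50
step 11: append 65 -> window=[50, 42, 65] -> max=65
step 12: append 53 -> window=[42, 65, 53] -> max=65
step 13: append 30 -> window=[65, 53, 30] -> max=65
Recorded maximums: 96 82 98 98 98 83 83 50 65 65 65
Changes between consecutive maximums: 5

Answer: 5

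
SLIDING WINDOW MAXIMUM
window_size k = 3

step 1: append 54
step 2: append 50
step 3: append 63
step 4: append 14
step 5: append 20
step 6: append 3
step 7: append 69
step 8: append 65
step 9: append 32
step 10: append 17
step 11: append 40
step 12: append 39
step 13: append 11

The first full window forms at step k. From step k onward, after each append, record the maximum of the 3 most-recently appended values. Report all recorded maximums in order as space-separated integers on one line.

step 1: append 54 -> window=[54] (not full yet)
step 2: append 50 -> window=[54, 50] (not full yet)
step 3: append 63 -> window=[54, 50, 63] -> max=63
step 4: append 14 -> window=[50, 63, 14] -> max=63
step 5: append 20 -> window=[63, 14, 20] -> max=63
step 6: append 3 -> window=[14, 20, 3] -> max=20
step 7: append 69 -> window=[20, 3, 69] -> max=69
step 8: append 65 -> window=[3, 69, 65] -> max=69
step 9: append 32 -> window=[69, 65, 32] -> max=69
step 10: append 17 -> window=[65, 32, 17] -> max=65
step 11: append 40 -> window=[32, 17, 40] -> max=40
step 12: append 39 -> window=[17, 40, 39] -> max=40
step 13: append 11 -> window=[40, 39, 11] -> max=40

Answer: 63 63 63 20 69 69 69 65 40 40 40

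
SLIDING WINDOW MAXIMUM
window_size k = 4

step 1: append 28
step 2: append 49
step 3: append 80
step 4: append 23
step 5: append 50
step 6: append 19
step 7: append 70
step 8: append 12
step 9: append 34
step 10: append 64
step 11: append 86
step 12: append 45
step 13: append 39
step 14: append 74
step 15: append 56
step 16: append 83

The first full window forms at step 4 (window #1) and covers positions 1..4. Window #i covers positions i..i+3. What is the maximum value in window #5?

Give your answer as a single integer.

step 1: append 28 -> window=[28] (not full yet)
step 2: append 49 -> window=[28, 49] (not full yet)
step 3: append 80 -> window=[28, 49, 80] (not full yet)
step 4: append 23 -> window=[28, 49, 80, 23] -> max=80
step 5: append 50 -> window=[49, 80, 23, 50] -> max=80
step 6: append 19 -> window=[80, 23, 50, 19] -> max=80
step 7: append 70 -> window=[23, 50, 19, 70] -> max=70
step 8: append 12 -> window=[50, 19, 70, 12] -> max=70
Window #5 max = 70

Answer: 70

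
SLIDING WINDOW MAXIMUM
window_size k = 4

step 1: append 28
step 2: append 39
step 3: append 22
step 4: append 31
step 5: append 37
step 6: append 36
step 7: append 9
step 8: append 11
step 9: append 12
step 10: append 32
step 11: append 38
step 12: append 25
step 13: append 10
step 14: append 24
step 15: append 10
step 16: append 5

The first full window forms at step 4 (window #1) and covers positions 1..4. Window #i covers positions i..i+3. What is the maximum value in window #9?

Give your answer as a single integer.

step 1: append 28 -> window=[28] (not full yet)
step 2: append 39 -> window=[28, 39] (not full yet)
step 3: append 22 -> window=[28, 39, 22] (not full yet)
step 4: append 31 -> window=[28, 39, 22, 31] -> max=39
step 5: append 37 -> window=[39, 22, 31, 37] -> max=39
step 6: append 36 -> window=[22, 31, 37, 36] -> max=37
step 7: append 9 -> window=[31, 37, 36, 9] -> max=37
step 8: append 11 -> window=[37, 36, 9, 11] -> max=37
step 9: append 12 -> window=[36, 9, 11, 12] -> max=36
step 10: append 32 -> window=[9, 11, 12, 32] -> max=32
step 11: append 38 -> window=[11, 12, 32, 38] -> max=38
step 12: append 25 -> window=[12, 32, 38, 25] -> max=38
Window #9 max = 38

Answer: 38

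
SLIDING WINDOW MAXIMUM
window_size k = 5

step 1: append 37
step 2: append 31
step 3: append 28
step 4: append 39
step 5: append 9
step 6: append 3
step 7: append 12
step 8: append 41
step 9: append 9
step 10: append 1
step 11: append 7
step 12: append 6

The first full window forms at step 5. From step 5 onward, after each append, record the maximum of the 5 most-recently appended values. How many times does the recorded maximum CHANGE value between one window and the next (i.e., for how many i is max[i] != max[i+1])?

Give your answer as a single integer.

Answer: 1

Derivation:
step 1: append 37 -> window=[37] (not full yet)
step 2: append 31 -> window=[37, 31] (not full yet)
step 3: append 28 -> window=[37, 31, 28] (not full yet)
step 4: append 39 -> window=[37, 31, 28, 39] (not full yet)
step 5: append 9 -> window=[37, 31, 28, 39, 9] -> max=39
step 6: append 3 -> window=[31, 28, 39, 9, 3] -> max=39
step 7: append 12 -> window=[28, 39, 9, 3, 12] -> max=39
step 8: append 41 -> window=[39, 9, 3, 12, 41] -> max=41
step 9: append 9 -> window=[9, 3, 12, 41, 9] -> max=41
step 10: append 1 -> window=[3, 12, 41, 9, 1] -> max=41
step 11: append 7 -> window=[12, 41, 9, 1, 7] -> max=41
step 12: append 6 -> window=[41, 9, 1, 7, 6] -> max=41
Recorded maximums: 39 39 39 41 41 41 41 41
Changes between consecutive maximums: 1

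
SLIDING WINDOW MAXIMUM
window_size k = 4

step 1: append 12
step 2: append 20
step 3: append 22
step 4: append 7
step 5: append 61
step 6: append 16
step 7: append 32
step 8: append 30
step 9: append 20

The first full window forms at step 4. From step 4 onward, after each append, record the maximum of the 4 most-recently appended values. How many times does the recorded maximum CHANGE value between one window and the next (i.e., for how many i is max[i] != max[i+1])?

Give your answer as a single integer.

step 1: append 12 -> window=[12] (not full yet)
step 2: append 20 -> window=[12, 20] (not full yet)
step 3: append 22 -> window=[12, 20, 22] (not full yet)
step 4: append 7 -> window=[12, 20, 22, 7] -> max=22
step 5: append 61 -> window=[20, 22, 7, 61] -> max=61
step 6: append 16 -> window=[22, 7, 61, 16] -> max=61
step 7: append 32 -> window=[7, 61, 16, 32] -> max=61
step 8: append 30 -> window=[61, 16, 32, 30] -> max=61
step 9: append 20 -> window=[16, 32, 30, 20] -> max=32
Recorded maximums: 22 61 61 61 61 32
Changes between consecutive maximums: 2

Answer: 2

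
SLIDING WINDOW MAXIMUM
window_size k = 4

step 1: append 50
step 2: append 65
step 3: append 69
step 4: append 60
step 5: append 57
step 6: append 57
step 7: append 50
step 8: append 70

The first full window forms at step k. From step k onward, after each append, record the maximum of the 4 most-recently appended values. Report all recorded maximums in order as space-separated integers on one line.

Answer: 69 69 69 60 70

Derivation:
step 1: append 50 -> window=[50] (not full yet)
step 2: append 65 -> window=[50, 65] (not full yet)
step 3: append 69 -> window=[50, 65, 69] (not full yet)
step 4: append 60 -> window=[50, 65, 69, 60] -> max=69
step 5: append 57 -> window=[65, 69, 60, 57] -> max=69
step 6: append 57 -> window=[69, 60, 57, 57] -> max=69
step 7: append 50 -> window=[60, 57, 57, 50] -> max=60
step 8: append 70 -> window=[57, 57, 50, 70] -> max=70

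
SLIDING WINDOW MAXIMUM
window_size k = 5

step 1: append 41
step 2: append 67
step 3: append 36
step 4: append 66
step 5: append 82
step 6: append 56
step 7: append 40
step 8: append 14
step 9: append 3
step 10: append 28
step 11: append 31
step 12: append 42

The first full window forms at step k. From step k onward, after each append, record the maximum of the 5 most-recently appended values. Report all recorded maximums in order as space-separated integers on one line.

Answer: 82 82 82 82 82 56 40 42

Derivation:
step 1: append 41 -> window=[41] (not full yet)
step 2: append 67 -> window=[41, 67] (not full yet)
step 3: append 36 -> window=[41, 67, 36] (not full yet)
step 4: append 66 -> window=[41, 67, 36, 66] (not full yet)
step 5: append 82 -> window=[41, 67, 36, 66, 82] -> max=82
step 6: append 56 -> window=[67, 36, 66, 82, 56] -> max=82
step 7: append 40 -> window=[36, 66, 82, 56, 40] -> max=82
step 8: append 14 -> window=[66, 82, 56, 40, 14] -> max=82
step 9: append 3 -> window=[82, 56, 40, 14, 3] -> max=82
step 10: append 28 -> window=[56, 40, 14, 3, 28] -> max=56
step 11: append 31 -> window=[40, 14, 3, 28, 31] -> max=40
step 12: append 42 -> window=[14, 3, 28, 31, 42] -> max=42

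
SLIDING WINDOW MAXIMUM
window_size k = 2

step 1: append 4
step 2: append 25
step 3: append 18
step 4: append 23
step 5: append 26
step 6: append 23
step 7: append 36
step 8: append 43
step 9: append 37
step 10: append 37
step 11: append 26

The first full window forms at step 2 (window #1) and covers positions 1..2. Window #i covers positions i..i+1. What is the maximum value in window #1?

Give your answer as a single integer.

Answer: 25

Derivation:
step 1: append 4 -> window=[4] (not full yet)
step 2: append 25 -> window=[4, 25] -> max=25
Window #1 max = 25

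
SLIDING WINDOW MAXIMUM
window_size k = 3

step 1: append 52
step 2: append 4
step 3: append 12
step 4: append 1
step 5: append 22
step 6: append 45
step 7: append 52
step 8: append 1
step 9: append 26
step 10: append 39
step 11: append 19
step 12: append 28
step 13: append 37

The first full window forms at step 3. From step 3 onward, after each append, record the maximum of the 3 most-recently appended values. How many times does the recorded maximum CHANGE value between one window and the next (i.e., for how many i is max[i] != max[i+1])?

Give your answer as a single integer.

Answer: 6

Derivation:
step 1: append 52 -> window=[52] (not full yet)
step 2: append 4 -> window=[52, 4] (not full yet)
step 3: append 12 -> window=[52, 4, 12] -> max=52
step 4: append 1 -> window=[4, 12, 1] -> max=12
step 5: append 22 -> window=[12, 1, 22] -> max=22
step 6: append 45 -> window=[1, 22, 45] -> max=45
step 7: append 52 -> window=[22, 45, 52] -> max=52
step 8: append 1 -> window=[45, 52, 1] -> max=52
step 9: append 26 -> window=[52, 1, 26] -> max=52
step 10: append 39 -> window=[1, 26, 39] -> max=39
step 11: append 19 -> window=[26, 39, 19] -> max=39
step 12: append 28 -> window=[39, 19, 28] -> max=39
step 13: append 37 -> window=[19, 28, 37] -> max=37
Recorded maximums: 52 12 22 45 52 52 52 39 39 39 37
Changes between consecutive maximums: 6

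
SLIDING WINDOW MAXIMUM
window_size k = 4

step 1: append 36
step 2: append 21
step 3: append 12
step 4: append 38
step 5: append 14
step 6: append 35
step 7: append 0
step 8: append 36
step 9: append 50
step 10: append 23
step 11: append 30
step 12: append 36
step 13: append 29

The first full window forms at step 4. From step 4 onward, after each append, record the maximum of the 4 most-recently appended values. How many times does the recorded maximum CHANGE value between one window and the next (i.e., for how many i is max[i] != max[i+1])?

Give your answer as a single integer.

step 1: append 36 -> window=[36] (not full yet)
step 2: append 21 -> window=[36, 21] (not full yet)
step 3: append 12 -> window=[36, 21, 12] (not full yet)
step 4: append 38 -> window=[36, 21, 12, 38] -> max=38
step 5: append 14 -> window=[21, 12, 38, 14] -> max=38
step 6: append 35 -> window=[12, 38, 14, 35] -> max=38
step 7: append 0 -> window=[38, 14, 35, 0] -> max=38
step 8: append 36 -> window=[14, 35, 0, 36] -> max=36
step 9: append 50 -> window=[35, 0, 36, 50] -> max=50
step 10: append 23 -> window=[0, 36, 50, 23] -> max=50
step 11: append 30 -> window=[36, 50, 23, 30] -> max=50
step 12: append 36 -> window=[50, 23, 30, 36] -> max=50
step 13: append 29 -> window=[23, 30, 36, 29] -> max=36
Recorded maximums: 38 38 38 38 36 50 50 50 50 36
Changes between consecutive maximums: 3

Answer: 3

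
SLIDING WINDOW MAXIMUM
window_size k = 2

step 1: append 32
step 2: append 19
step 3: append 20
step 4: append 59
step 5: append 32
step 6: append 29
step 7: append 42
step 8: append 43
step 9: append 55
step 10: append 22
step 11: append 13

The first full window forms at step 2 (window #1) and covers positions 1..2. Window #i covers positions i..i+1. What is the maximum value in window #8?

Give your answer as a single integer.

Answer: 55

Derivation:
step 1: append 32 -> window=[32] (not full yet)
step 2: append 19 -> window=[32, 19] -> max=32
step 3: append 20 -> window=[19, 20] -> max=20
step 4: append 59 -> window=[20, 59] -> max=59
step 5: append 32 -> window=[59, 32] -> max=59
step 6: append 29 -> window=[32, 29] -> max=32
step 7: append 42 -> window=[29, 42] -> max=42
step 8: append 43 -> window=[42, 43] -> max=43
step 9: append 55 -> window=[43, 55] -> max=55
Window #8 max = 55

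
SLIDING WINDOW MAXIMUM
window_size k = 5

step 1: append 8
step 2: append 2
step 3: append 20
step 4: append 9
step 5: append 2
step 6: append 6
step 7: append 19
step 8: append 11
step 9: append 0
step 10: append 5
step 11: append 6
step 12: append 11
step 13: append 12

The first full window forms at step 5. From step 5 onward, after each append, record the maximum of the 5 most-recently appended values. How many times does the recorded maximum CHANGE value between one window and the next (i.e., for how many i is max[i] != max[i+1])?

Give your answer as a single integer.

step 1: append 8 -> window=[8] (not full yet)
step 2: append 2 -> window=[8, 2] (not full yet)
step 3: append 20 -> window=[8, 2, 20] (not full yet)
step 4: append 9 -> window=[8, 2, 20, 9] (not full yet)
step 5: append 2 -> window=[8, 2, 20, 9, 2] -> max=20
step 6: append 6 -> window=[2, 20, 9, 2, 6] -> max=20
step 7: append 19 -> window=[20, 9, 2, 6, 19] -> max=20
step 8: append 11 -> window=[9, 2, 6, 19, 11] -> max=19
step 9: append 0 -> window=[2, 6, 19, 11, 0] -> max=19
step 10: append 5 -> window=[6, 19, 11, 0, 5] -> max=19
step 11: append 6 -> window=[19, 11, 0, 5, 6] -> max=19
step 12: append 11 -> window=[11, 0, 5, 6, 11] -> max=11
step 13: append 12 -> window=[0, 5, 6, 11, 12] -> max=12
Recorded maximums: 20 20 20 19 19 19 19 11 12
Changes between consecutive maximums: 3

Answer: 3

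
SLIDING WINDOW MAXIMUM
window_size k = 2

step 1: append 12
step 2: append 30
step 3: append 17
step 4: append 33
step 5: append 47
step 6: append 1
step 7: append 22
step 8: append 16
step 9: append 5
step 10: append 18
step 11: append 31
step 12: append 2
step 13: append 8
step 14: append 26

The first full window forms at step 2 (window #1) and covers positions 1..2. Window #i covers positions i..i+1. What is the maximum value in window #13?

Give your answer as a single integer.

Answer: 26

Derivation:
step 1: append 12 -> window=[12] (not full yet)
step 2: append 30 -> window=[12, 30] -> max=30
step 3: append 17 -> window=[30, 17] -> max=30
step 4: append 33 -> window=[17, 33] -> max=33
step 5: append 47 -> window=[33, 47] -> max=47
step 6: append 1 -> window=[47, 1] -> max=47
step 7: append 22 -> window=[1, 22] -> max=22
step 8: append 16 -> window=[22, 16] -> max=22
step 9: append 5 -> window=[16, 5] -> max=16
step 10: append 18 -> window=[5, 18] -> max=18
step 11: append 31 -> window=[18, 31] -> max=31
step 12: append 2 -> window=[31, 2] -> max=31
step 13: append 8 -> window=[2, 8] -> max=8
step 14: append 26 -> window=[8, 26] -> max=26
Window #13 max = 26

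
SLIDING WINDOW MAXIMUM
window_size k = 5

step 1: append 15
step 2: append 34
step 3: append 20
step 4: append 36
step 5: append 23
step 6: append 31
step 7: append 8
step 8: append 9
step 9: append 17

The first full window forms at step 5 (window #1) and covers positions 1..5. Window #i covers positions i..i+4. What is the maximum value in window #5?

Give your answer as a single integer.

Answer: 31

Derivation:
step 1: append 15 -> window=[15] (not full yet)
step 2: append 34 -> window=[15, 34] (not full yet)
step 3: append 20 -> window=[15, 34, 20] (not full yet)
step 4: append 36 -> window=[15, 34, 20, 36] (not full yet)
step 5: append 23 -> window=[15, 34, 20, 36, 23] -> max=36
step 6: append 31 -> window=[34, 20, 36, 23, 31] -> max=36
step 7: append 8 -> window=[20, 36, 23, 31, 8] -> max=36
step 8: append 9 -> window=[36, 23, 31, 8, 9] -> max=36
step 9: append 17 -> window=[23, 31, 8, 9, 17] -> max=31
Window #5 max = 31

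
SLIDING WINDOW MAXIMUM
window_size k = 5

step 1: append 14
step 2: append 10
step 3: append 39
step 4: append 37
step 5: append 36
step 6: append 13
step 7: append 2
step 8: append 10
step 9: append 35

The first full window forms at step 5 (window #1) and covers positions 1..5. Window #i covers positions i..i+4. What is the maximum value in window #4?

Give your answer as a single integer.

Answer: 37

Derivation:
step 1: append 14 -> window=[14] (not full yet)
step 2: append 10 -> window=[14, 10] (not full yet)
step 3: append 39 -> window=[14, 10, 39] (not full yet)
step 4: append 37 -> window=[14, 10, 39, 37] (not full yet)
step 5: append 36 -> window=[14, 10, 39, 37, 36] -> max=39
step 6: append 13 -> window=[10, 39, 37, 36, 13] -> max=39
step 7: append 2 -> window=[39, 37, 36, 13, 2] -> max=39
step 8: append 10 -> window=[37, 36, 13, 2, 10] -> max=37
Window #4 max = 37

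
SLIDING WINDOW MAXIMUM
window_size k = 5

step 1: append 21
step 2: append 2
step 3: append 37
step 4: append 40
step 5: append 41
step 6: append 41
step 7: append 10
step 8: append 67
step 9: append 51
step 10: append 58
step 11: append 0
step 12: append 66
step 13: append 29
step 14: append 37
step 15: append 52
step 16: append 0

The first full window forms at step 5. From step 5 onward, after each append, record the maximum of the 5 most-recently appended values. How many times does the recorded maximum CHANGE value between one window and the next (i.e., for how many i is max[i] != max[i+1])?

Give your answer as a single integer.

step 1: append 21 -> window=[21] (not full yet)
step 2: append 2 -> window=[21, 2] (not full yet)
step 3: append 37 -> window=[21, 2, 37] (not full yet)
step 4: append 40 -> window=[21, 2, 37, 40] (not full yet)
step 5: append 41 -> window=[21, 2, 37, 40, 41] -> max=41
step 6: append 41 -> window=[2, 37, 40, 41, 41] -> max=41
step 7: append 10 -> window=[37, 40, 41, 41, 10] -> max=41
step 8: append 67 -> window=[40, 41, 41, 10, 67] -> max=67
step 9: append 51 -> window=[41, 41, 10, 67, 51] -> max=67
step 10: append 58 -> window=[41, 10, 67, 51, 58] -> max=67
step 11: append 0 -> window=[10, 67, 51, 58, 0] -> max=67
step 12: append 66 -> window=[67, 51, 58, 0, 66] -> max=67
step 13: append 29 -> window=[51, 58, 0, 66, 29] -> max=66
step 14: append 37 -> window=[58, 0, 66, 29, 37] -> max=66
step 15: append 52 -> window=[0, 66, 29, 37, 52] -> max=66
step 16: append 0 -> window=[66, 29, 37, 52, 0] -> max=66
Recorded maximums: 41 41 41 67 67 67 67 67 66 66 66 66
Changes between consecutive maximums: 2

Answer: 2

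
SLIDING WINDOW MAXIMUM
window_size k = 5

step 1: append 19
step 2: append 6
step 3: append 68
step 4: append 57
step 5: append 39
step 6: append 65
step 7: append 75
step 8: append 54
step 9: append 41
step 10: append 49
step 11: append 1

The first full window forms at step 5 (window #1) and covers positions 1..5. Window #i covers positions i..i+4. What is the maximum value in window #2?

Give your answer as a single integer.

step 1: append 19 -> window=[19] (not full yet)
step 2: append 6 -> window=[19, 6] (not full yet)
step 3: append 68 -> window=[19, 6, 68] (not full yet)
step 4: append 57 -> window=[19, 6, 68, 57] (not full yet)
step 5: append 39 -> window=[19, 6, 68, 57, 39] -> max=68
step 6: append 65 -> window=[6, 68, 57, 39, 65] -> max=68
Window #2 max = 68

Answer: 68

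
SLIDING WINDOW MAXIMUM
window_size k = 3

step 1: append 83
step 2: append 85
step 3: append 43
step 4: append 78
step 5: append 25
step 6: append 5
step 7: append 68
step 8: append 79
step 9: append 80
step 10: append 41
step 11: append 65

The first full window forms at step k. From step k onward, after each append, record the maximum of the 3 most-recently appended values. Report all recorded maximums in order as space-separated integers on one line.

step 1: append 83 -> window=[83] (not full yet)
step 2: append 85 -> window=[83, 85] (not full yet)
step 3: append 43 -> window=[83, 85, 43] -> max=85
step 4: append 78 -> window=[85, 43, 78] -> max=85
step 5: append 25 -> window=[43, 78, 25] -> max=78
step 6: append 5 -> window=[78, 25, 5] -> max=78
step 7: append 68 -> window=[25, 5, 68] -> max=68
step 8: append 79 -> window=[5, 68, 79] -> max=79
step 9: append 80 -> window=[68, 79, 80] -> max=80
step 10: append 41 -> window=[79, 80, 41] -> max=80
step 11: append 65 -> window=[80, 41, 65] -> max=80

Answer: 85 85 78 78 68 79 80 80 80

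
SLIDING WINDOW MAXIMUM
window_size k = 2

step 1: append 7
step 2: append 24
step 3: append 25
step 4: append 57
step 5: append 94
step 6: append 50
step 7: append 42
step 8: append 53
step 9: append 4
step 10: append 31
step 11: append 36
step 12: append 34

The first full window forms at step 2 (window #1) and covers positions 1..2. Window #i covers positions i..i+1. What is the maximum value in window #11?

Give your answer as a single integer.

Answer: 36

Derivation:
step 1: append 7 -> window=[7] (not full yet)
step 2: append 24 -> window=[7, 24] -> max=24
step 3: append 25 -> window=[24, 25] -> max=25
step 4: append 57 -> window=[25, 57] -> max=57
step 5: append 94 -> window=[57, 94] -> max=94
step 6: append 50 -> window=[94, 50] -> max=94
step 7: append 42 -> window=[50, 42] -> max=50
step 8: append 53 -> window=[42, 53] -> max=53
step 9: append 4 -> window=[53, 4] -> max=53
step 10: append 31 -> window=[4, 31] -> max=31
step 11: append 36 -> window=[31, 36] -> max=36
step 12: append 34 -> window=[36, 34] -> max=36
Window #11 max = 36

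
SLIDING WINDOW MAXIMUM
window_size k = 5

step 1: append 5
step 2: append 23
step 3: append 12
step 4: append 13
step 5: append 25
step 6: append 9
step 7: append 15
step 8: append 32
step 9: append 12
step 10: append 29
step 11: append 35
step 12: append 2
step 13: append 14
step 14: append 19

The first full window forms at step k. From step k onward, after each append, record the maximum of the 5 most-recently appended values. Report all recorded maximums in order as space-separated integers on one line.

step 1: append 5 -> window=[5] (not full yet)
step 2: append 23 -> window=[5, 23] (not full yet)
step 3: append 12 -> window=[5, 23, 12] (not full yet)
step 4: append 13 -> window=[5, 23, 12, 13] (not full yet)
step 5: append 25 -> window=[5, 23, 12, 13, 25] -> max=25
step 6: append 9 -> window=[23, 12, 13, 25, 9] -> max=25
step 7: append 15 -> window=[12, 13, 25, 9, 15] -> max=25
step 8: append 32 -> window=[13, 25, 9, 15, 32] -> max=32
step 9: append 12 -> window=[25, 9, 15, 32, 12] -> max=32
step 10: append 29 -> window=[9, 15, 32, 12, 29] -> max=32
step 11: append 35 -> window=[15, 32, 12, 29, 35] -> max=35
step 12: append 2 -> window=[32, 12, 29, 35, 2] -> max=35
step 13: append 14 -> window=[12, 29, 35, 2, 14] -> max=35
step 14: append 19 -> window=[29, 35, 2, 14, 19] -> max=35

Answer: 25 25 25 32 32 32 35 35 35 35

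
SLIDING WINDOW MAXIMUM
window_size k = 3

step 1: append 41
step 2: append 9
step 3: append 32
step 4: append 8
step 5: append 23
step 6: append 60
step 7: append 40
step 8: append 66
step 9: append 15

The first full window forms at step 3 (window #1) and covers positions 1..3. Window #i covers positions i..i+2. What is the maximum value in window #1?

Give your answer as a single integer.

step 1: append 41 -> window=[41] (not full yet)
step 2: append 9 -> window=[41, 9] (not full yet)
step 3: append 32 -> window=[41, 9, 32] -> max=41
Window #1 max = 41

Answer: 41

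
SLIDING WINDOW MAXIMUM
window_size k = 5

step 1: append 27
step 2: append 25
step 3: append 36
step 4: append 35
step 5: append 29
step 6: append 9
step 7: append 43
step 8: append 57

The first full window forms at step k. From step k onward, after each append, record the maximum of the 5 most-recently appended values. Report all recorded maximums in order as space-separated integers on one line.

step 1: append 27 -> window=[27] (not full yet)
step 2: append 25 -> window=[27, 25] (not full yet)
step 3: append 36 -> window=[27, 25, 36] (not full yet)
step 4: append 35 -> window=[27, 25, 36, 35] (not full yet)
step 5: append 29 -> window=[27, 25, 36, 35, 29] -> max=36
step 6: append 9 -> window=[25, 36, 35, 29, 9] -> max=36
step 7: append 43 -> window=[36, 35, 29, 9, 43] -> max=43
step 8: append 57 -> window=[35, 29, 9, 43, 57] -> max=57

Answer: 36 36 43 57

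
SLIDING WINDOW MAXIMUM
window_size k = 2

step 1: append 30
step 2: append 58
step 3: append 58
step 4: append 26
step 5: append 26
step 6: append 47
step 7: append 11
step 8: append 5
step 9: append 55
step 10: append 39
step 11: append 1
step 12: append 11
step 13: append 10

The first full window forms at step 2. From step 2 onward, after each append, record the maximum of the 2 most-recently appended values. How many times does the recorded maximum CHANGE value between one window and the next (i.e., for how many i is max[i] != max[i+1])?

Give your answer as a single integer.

step 1: append 30 -> window=[30] (not full yet)
step 2: append 58 -> window=[30, 58] -> max=58
step 3: append 58 -> window=[58, 58] -> max=58
step 4: append 26 -> window=[58, 26] -> max=58
step 5: append 26 -> window=[26, 26] -> max=26
step 6: append 47 -> window=[26, 47] -> max=47
step 7: append 11 -> window=[47, 11] -> max=47
step 8: append 5 -> window=[11, 5] -> max=11
step 9: append 55 -> window=[5, 55] -> max=55
step 10: append 39 -> window=[55, 39] -> max=55
step 11: append 1 -> window=[39, 1] -> max=39
step 12: append 11 -> window=[1, 11] -> max=11
step 13: append 10 -> window=[11, 10] -> max=11
Recorded maximums: 58 58 58 26 47 47 11 55 55 39 11 11
Changes between consecutive maximums: 6

Answer: 6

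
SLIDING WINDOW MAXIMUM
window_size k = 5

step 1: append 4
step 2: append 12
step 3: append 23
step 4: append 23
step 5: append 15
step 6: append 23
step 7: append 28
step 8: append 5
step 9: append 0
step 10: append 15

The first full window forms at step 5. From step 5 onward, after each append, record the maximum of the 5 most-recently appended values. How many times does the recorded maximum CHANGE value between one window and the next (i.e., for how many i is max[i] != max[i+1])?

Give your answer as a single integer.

Answer: 1

Derivation:
step 1: append 4 -> window=[4] (not full yet)
step 2: append 12 -> window=[4, 12] (not full yet)
step 3: append 23 -> window=[4, 12, 23] (not full yet)
step 4: append 23 -> window=[4, 12, 23, 23] (not full yet)
step 5: append 15 -> window=[4, 12, 23, 23, 15] -> max=23
step 6: append 23 -> window=[12, 23, 23, 15, 23] -> max=23
step 7: append 28 -> window=[23, 23, 15, 23, 28] -> max=28
step 8: append 5 -> window=[23, 15, 23, 28, 5] -> max=28
step 9: append 0 -> window=[15, 23, 28, 5, 0] -> max=28
step 10: append 15 -> window=[23, 28, 5, 0, 15] -> max=28
Recorded maximums: 23 23 28 28 28 28
Changes between consecutive maximums: 1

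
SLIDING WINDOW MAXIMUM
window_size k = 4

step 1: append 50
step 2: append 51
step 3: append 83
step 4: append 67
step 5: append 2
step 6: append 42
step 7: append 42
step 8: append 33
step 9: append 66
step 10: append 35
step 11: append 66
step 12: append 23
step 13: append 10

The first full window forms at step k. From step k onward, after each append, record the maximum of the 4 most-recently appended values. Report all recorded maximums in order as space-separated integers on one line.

Answer: 83 83 83 67 42 66 66 66 66 66

Derivation:
step 1: append 50 -> window=[50] (not full yet)
step 2: append 51 -> window=[50, 51] (not full yet)
step 3: append 83 -> window=[50, 51, 83] (not full yet)
step 4: append 67 -> window=[50, 51, 83, 67] -> max=83
step 5: append 2 -> window=[51, 83, 67, 2] -> max=83
step 6: append 42 -> window=[83, 67, 2, 42] -> max=83
step 7: append 42 -> window=[67, 2, 42, 42] -> max=67
step 8: append 33 -> window=[2, 42, 42, 33] -> max=42
step 9: append 66 -> window=[42, 42, 33, 66] -> max=66
step 10: append 35 -> window=[42, 33, 66, 35] -> max=66
step 11: append 66 -> window=[33, 66, 35, 66] -> max=66
step 12: append 23 -> window=[66, 35, 66, 23] -> max=66
step 13: append 10 -> window=[35, 66, 23, 10] -> max=66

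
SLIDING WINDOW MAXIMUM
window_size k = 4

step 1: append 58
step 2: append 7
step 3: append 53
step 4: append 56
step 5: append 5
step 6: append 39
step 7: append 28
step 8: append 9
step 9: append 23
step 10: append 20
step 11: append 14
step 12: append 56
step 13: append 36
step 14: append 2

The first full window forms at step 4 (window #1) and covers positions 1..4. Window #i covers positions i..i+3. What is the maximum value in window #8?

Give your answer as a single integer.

step 1: append 58 -> window=[58] (not full yet)
step 2: append 7 -> window=[58, 7] (not full yet)
step 3: append 53 -> window=[58, 7, 53] (not full yet)
step 4: append 56 -> window=[58, 7, 53, 56] -> max=58
step 5: append 5 -> window=[7, 53, 56, 5] -> max=56
step 6: append 39 -> window=[53, 56, 5, 39] -> max=56
step 7: append 28 -> window=[56, 5, 39, 28] -> max=56
step 8: append 9 -> window=[5, 39, 28, 9] -> max=39
step 9: append 23 -> window=[39, 28, 9, 23] -> max=39
step 10: append 20 -> window=[28, 9, 23, 20] -> max=28
step 11: append 14 -> window=[9, 23, 20, 14] -> max=23
Window #8 max = 23

Answer: 23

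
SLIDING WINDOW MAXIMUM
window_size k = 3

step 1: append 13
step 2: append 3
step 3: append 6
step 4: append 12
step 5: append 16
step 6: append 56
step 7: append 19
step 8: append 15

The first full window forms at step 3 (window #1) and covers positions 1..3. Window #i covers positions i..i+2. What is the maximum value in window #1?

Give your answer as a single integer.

Answer: 13

Derivation:
step 1: append 13 -> window=[13] (not full yet)
step 2: append 3 -> window=[13, 3] (not full yet)
step 3: append 6 -> window=[13, 3, 6] -> max=13
Window #1 max = 13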